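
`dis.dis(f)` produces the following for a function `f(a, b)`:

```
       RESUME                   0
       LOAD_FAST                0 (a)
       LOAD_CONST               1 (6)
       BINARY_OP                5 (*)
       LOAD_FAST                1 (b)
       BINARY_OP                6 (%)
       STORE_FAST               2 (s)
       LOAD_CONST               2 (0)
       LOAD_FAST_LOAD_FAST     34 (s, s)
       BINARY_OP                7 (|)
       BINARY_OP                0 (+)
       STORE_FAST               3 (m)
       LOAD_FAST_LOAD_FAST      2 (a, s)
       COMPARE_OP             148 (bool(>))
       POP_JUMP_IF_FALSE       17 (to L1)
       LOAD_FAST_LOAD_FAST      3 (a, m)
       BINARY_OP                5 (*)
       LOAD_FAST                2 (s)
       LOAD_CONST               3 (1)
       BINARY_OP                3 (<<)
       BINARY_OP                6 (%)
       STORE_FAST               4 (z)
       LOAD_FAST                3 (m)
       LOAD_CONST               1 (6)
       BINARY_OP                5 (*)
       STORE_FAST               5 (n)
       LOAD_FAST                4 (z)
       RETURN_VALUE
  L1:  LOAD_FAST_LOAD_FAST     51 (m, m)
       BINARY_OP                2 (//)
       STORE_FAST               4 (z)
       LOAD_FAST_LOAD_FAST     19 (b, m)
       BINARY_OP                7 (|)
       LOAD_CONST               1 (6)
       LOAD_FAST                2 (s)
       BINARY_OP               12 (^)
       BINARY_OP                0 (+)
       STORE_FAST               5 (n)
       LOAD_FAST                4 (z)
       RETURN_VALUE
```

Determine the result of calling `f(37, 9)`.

LOAD_FAST a → push 37. Stack: [37]
LOAD_CONST → push 6. Stack: [37, 6]
BINARY_OP * → 37 * 6 = 222. Stack: [222]
LOAD_FAST b → push 9. Stack: [222, 9]
BINARY_OP % → 222 % 9 = 6. Stack: [6]
STORE_FAST s → s=6. Stack: []
LOAD_CONST → push 0. Stack: [0]
LOAD_FAST_LOAD_FAST s,s → push 6,6. Stack: [0, 6, 6]
BINARY_OP | → 6 | 6 = 6. Stack: [0, 6]
BINARY_OP + → 0 + 6 = 6. Stack: [6]
STORE_FAST m → m=6. Stack: []
LOAD_FAST_LOAD_FAST a,s → push 37,6. Stack: [37, 6]
COMPARE_OP bool(>) → 37 vs 6 = True. Stack: [True]
POP_JUMP_IF_FALSE → pop True; no jump. Stack: []
LOAD_FAST_LOAD_FAST a,m → push 37,6. Stack: [37, 6]
BINARY_OP * → 37 * 6 = 222. Stack: [222]
LOAD_FAST s → push 6. Stack: [222, 6]
LOAD_CONST → push 1. Stack: [222, 6, 1]
BINARY_OP << → 6 << 1 = 12. Stack: [222, 12]
BINARY_OP % → 222 % 12 = 6. Stack: [6]
STORE_FAST z → z=6. Stack: []
LOAD_FAST m → push 6. Stack: [6]
LOAD_CONST → push 6. Stack: [6, 6]
BINARY_OP * → 6 * 6 = 36. Stack: [36]
STORE_FAST n → n=36. Stack: []
LOAD_FAST z → push 6. Stack: [6]
RETURN_VALUE → return 6.

6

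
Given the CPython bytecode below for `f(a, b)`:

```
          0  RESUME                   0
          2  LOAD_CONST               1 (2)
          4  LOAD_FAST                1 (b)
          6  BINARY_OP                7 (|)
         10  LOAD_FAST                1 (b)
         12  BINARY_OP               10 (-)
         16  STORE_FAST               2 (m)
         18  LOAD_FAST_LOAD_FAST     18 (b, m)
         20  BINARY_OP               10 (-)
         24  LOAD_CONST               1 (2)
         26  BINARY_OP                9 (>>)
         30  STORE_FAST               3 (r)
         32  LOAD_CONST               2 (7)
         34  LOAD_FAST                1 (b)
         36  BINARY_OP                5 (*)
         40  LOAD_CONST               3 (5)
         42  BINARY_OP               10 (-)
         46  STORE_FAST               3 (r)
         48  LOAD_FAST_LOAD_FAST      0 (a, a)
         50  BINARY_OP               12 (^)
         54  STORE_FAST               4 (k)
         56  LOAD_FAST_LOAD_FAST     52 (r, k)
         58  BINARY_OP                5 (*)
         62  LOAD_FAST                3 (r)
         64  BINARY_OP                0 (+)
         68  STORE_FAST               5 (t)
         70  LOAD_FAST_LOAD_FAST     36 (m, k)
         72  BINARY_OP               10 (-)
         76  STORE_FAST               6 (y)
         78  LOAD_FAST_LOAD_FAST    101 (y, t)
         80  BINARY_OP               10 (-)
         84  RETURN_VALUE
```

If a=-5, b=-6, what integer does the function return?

47

LOAD_CONST → push 2. Stack: [2]
LOAD_FAST b → push -6. Stack: [2, -6]
BINARY_OP | → 2 | -6 = -6. Stack: [-6]
LOAD_FAST b → push -6. Stack: [-6, -6]
BINARY_OP - → -6 - -6 = 0. Stack: [0]
STORE_FAST m → m=0. Stack: []
LOAD_FAST_LOAD_FAST b,m → push -6,0. Stack: [-6, 0]
BINARY_OP - → -6 - 0 = -6. Stack: [-6]
LOAD_CONST → push 2. Stack: [-6, 2]
BINARY_OP >> → -6 >> 2 = -2. Stack: [-2]
STORE_FAST r → r=-2. Stack: []
LOAD_CONST → push 7. Stack: [7]
LOAD_FAST b → push -6. Stack: [7, -6]
BINARY_OP * → 7 * -6 = -42. Stack: [-42]
LOAD_CONST → push 5. Stack: [-42, 5]
BINARY_OP - → -42 - 5 = -47. Stack: [-47]
STORE_FAST r → r=-47. Stack: []
LOAD_FAST_LOAD_FAST a,a → push -5,-5. Stack: [-5, -5]
BINARY_OP ^ → -5 ^ -5 = 0. Stack: [0]
STORE_FAST k → k=0. Stack: []
LOAD_FAST_LOAD_FAST r,k → push -47,0. Stack: [-47, 0]
BINARY_OP * → -47 * 0 = 0. Stack: [0]
LOAD_FAST r → push -47. Stack: [0, -47]
BINARY_OP + → 0 + -47 = -47. Stack: [-47]
STORE_FAST t → t=-47. Stack: []
LOAD_FAST_LOAD_FAST m,k → push 0,0. Stack: [0, 0]
BINARY_OP - → 0 - 0 = 0. Stack: [0]
STORE_FAST y → y=0. Stack: []
LOAD_FAST_LOAD_FAST y,t → push 0,-47. Stack: [0, -47]
BINARY_OP - → 0 - -47 = 47. Stack: [47]
RETURN_VALUE → return 47.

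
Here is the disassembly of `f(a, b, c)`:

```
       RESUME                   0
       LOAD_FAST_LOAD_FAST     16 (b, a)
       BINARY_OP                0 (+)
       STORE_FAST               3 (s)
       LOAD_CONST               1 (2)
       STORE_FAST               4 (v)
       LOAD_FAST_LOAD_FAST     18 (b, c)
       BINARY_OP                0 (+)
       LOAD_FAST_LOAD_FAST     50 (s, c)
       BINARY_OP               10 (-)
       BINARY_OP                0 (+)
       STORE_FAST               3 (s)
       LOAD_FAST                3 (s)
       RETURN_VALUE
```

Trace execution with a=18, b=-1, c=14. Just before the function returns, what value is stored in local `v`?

2

LOAD_FAST_LOAD_FAST b,a → push -1,18. Stack: [-1, 18]
BINARY_OP + → -1 + 18 = 17. Stack: [17]
STORE_FAST s → s=17. Stack: []
LOAD_CONST → push 2. Stack: [2]
STORE_FAST v → v=2. Stack: []
LOAD_FAST_LOAD_FAST b,c → push -1,14. Stack: [-1, 14]
BINARY_OP + → -1 + 14 = 13. Stack: [13]
LOAD_FAST_LOAD_FAST s,c → push 17,14. Stack: [13, 17, 14]
BINARY_OP - → 17 - 14 = 3. Stack: [13, 3]
BINARY_OP + → 13 + 3 = 16. Stack: [16]
STORE_FAST s → s=16. Stack: []
LOAD_FAST s → push 16. Stack: [16]
RETURN_VALUE → return 16.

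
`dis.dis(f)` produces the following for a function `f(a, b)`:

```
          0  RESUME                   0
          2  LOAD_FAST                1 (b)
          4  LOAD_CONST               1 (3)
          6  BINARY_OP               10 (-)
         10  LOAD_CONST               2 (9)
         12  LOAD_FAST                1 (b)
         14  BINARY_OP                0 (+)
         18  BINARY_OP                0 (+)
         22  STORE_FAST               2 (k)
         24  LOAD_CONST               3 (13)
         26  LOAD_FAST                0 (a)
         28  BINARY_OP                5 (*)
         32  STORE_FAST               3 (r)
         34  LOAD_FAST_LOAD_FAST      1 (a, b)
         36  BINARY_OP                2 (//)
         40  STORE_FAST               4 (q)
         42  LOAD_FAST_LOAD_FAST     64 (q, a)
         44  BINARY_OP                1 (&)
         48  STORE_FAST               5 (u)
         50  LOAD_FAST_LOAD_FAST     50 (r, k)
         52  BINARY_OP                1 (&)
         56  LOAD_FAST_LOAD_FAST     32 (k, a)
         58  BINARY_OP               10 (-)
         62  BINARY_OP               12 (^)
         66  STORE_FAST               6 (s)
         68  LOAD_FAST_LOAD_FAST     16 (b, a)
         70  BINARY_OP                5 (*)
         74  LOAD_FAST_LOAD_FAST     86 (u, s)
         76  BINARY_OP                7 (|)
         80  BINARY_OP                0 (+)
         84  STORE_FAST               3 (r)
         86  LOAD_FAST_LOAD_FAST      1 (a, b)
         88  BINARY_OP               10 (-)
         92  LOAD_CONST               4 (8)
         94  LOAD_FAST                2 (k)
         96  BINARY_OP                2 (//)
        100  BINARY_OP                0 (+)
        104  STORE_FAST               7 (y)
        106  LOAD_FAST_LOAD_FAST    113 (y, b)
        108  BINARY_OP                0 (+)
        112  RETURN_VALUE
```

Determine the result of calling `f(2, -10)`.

1

LOAD_FAST b → push -10. Stack: [-10]
LOAD_CONST → push 3. Stack: [-10, 3]
BINARY_OP - → -10 - 3 = -13. Stack: [-13]
LOAD_CONST → push 9. Stack: [-13, 9]
LOAD_FAST b → push -10. Stack: [-13, 9, -10]
BINARY_OP + → 9 + -10 = -1. Stack: [-13, -1]
BINARY_OP + → -13 + -1 = -14. Stack: [-14]
STORE_FAST k → k=-14. Stack: []
LOAD_CONST → push 13. Stack: [13]
LOAD_FAST a → push 2. Stack: [13, 2]
BINARY_OP * → 13 * 2 = 26. Stack: [26]
STORE_FAST r → r=26. Stack: []
LOAD_FAST_LOAD_FAST a,b → push 2,-10. Stack: [2, -10]
BINARY_OP // → 2 // -10 = -1. Stack: [-1]
STORE_FAST q → q=-1. Stack: []
LOAD_FAST_LOAD_FAST q,a → push -1,2. Stack: [-1, 2]
BINARY_OP & → -1 & 2 = 2. Stack: [2]
STORE_FAST u → u=2. Stack: []
LOAD_FAST_LOAD_FAST r,k → push 26,-14. Stack: [26, -14]
BINARY_OP & → 26 & -14 = 18. Stack: [18]
LOAD_FAST_LOAD_FAST k,a → push -14,2. Stack: [18, -14, 2]
BINARY_OP - → -14 - 2 = -16. Stack: [18, -16]
BINARY_OP ^ → 18 ^ -16 = -30. Stack: [-30]
STORE_FAST s → s=-30. Stack: []
LOAD_FAST_LOAD_FAST b,a → push -10,2. Stack: [-10, 2]
BINARY_OP * → -10 * 2 = -20. Stack: [-20]
LOAD_FAST_LOAD_FAST u,s → push 2,-30. Stack: [-20, 2, -30]
BINARY_OP | → 2 | -30 = -30. Stack: [-20, -30]
BINARY_OP + → -20 + -30 = -50. Stack: [-50]
STORE_FAST r → r=-50. Stack: []
LOAD_FAST_LOAD_FAST a,b → push 2,-10. Stack: [2, -10]
BINARY_OP - → 2 - -10 = 12. Stack: [12]
LOAD_CONST → push 8. Stack: [12, 8]
LOAD_FAST k → push -14. Stack: [12, 8, -14]
BINARY_OP // → 8 // -14 = -1. Stack: [12, -1]
BINARY_OP + → 12 + -1 = 11. Stack: [11]
STORE_FAST y → y=11. Stack: []
LOAD_FAST_LOAD_FAST y,b → push 11,-10. Stack: [11, -10]
BINARY_OP + → 11 + -10 = 1. Stack: [1]
RETURN_VALUE → return 1.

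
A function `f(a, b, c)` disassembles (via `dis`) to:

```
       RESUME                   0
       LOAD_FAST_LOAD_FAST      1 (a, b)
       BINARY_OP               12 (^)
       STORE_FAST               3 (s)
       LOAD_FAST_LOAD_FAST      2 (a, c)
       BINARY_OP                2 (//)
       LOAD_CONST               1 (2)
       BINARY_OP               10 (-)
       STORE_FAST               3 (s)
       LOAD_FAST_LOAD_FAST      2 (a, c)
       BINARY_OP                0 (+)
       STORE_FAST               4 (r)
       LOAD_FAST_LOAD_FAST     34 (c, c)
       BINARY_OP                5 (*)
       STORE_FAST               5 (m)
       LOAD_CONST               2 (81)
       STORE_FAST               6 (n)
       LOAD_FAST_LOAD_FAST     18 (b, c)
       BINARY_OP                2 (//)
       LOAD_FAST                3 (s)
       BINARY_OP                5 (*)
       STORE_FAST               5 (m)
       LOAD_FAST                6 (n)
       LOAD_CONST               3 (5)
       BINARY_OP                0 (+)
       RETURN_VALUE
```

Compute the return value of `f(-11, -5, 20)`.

86

LOAD_FAST_LOAD_FAST a,b → push -11,-5. Stack: [-11, -5]
BINARY_OP ^ → -11 ^ -5 = 14. Stack: [14]
STORE_FAST s → s=14. Stack: []
LOAD_FAST_LOAD_FAST a,c → push -11,20. Stack: [-11, 20]
BINARY_OP // → -11 // 20 = -1. Stack: [-1]
LOAD_CONST → push 2. Stack: [-1, 2]
BINARY_OP - → -1 - 2 = -3. Stack: [-3]
STORE_FAST s → s=-3. Stack: []
LOAD_FAST_LOAD_FAST a,c → push -11,20. Stack: [-11, 20]
BINARY_OP + → -11 + 20 = 9. Stack: [9]
STORE_FAST r → r=9. Stack: []
LOAD_FAST_LOAD_FAST c,c → push 20,20. Stack: [20, 20]
BINARY_OP * → 20 * 20 = 400. Stack: [400]
STORE_FAST m → m=400. Stack: []
LOAD_CONST → push 81. Stack: [81]
STORE_FAST n → n=81. Stack: []
LOAD_FAST_LOAD_FAST b,c → push -5,20. Stack: [-5, 20]
BINARY_OP // → -5 // 20 = -1. Stack: [-1]
LOAD_FAST s → push -3. Stack: [-1, -3]
BINARY_OP * → -1 * -3 = 3. Stack: [3]
STORE_FAST m → m=3. Stack: []
LOAD_FAST n → push 81. Stack: [81]
LOAD_CONST → push 5. Stack: [81, 5]
BINARY_OP + → 81 + 5 = 86. Stack: [86]
RETURN_VALUE → return 86.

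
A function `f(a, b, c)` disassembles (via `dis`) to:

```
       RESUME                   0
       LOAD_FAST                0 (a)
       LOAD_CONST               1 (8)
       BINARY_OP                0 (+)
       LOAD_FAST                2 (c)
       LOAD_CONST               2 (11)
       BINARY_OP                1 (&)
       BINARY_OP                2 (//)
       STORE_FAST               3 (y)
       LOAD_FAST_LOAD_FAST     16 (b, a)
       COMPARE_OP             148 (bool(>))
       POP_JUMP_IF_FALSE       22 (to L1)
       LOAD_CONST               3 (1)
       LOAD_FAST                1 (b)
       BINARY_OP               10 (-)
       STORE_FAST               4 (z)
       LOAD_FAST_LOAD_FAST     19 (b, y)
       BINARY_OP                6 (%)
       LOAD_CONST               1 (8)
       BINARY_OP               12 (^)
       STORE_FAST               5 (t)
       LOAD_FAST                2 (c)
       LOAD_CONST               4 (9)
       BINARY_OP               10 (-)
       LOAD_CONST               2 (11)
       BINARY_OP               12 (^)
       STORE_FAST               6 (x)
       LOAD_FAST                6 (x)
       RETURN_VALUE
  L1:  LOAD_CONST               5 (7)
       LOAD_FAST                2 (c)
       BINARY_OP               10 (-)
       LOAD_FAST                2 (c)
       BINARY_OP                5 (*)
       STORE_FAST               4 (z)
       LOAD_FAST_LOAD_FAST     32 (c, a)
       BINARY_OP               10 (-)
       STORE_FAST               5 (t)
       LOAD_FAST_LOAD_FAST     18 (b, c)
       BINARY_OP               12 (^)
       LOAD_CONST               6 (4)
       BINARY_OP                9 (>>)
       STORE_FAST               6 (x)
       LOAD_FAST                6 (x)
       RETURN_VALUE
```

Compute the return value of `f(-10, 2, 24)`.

4

LOAD_FAST a → push -10. Stack: [-10]
LOAD_CONST → push 8. Stack: [-10, 8]
BINARY_OP + → -10 + 8 = -2. Stack: [-2]
LOAD_FAST c → push 24. Stack: [-2, 24]
LOAD_CONST → push 11. Stack: [-2, 24, 11]
BINARY_OP & → 24 & 11 = 8. Stack: [-2, 8]
BINARY_OP // → -2 // 8 = -1. Stack: [-1]
STORE_FAST y → y=-1. Stack: []
LOAD_FAST_LOAD_FAST b,a → push 2,-10. Stack: [2, -10]
COMPARE_OP bool(>) → 2 vs -10 = True. Stack: [True]
POP_JUMP_IF_FALSE → pop True; no jump. Stack: []
LOAD_CONST → push 1. Stack: [1]
LOAD_FAST b → push 2. Stack: [1, 2]
BINARY_OP - → 1 - 2 = -1. Stack: [-1]
STORE_FAST z → z=-1. Stack: []
LOAD_FAST_LOAD_FAST b,y → push 2,-1. Stack: [2, -1]
BINARY_OP % → 2 % -1 = 0. Stack: [0]
LOAD_CONST → push 8. Stack: [0, 8]
BINARY_OP ^ → 0 ^ 8 = 8. Stack: [8]
STORE_FAST t → t=8. Stack: []
LOAD_FAST c → push 24. Stack: [24]
LOAD_CONST → push 9. Stack: [24, 9]
BINARY_OP - → 24 - 9 = 15. Stack: [15]
LOAD_CONST → push 11. Stack: [15, 11]
BINARY_OP ^ → 15 ^ 11 = 4. Stack: [4]
STORE_FAST x → x=4. Stack: []
LOAD_FAST x → push 4. Stack: [4]
RETURN_VALUE → return 4.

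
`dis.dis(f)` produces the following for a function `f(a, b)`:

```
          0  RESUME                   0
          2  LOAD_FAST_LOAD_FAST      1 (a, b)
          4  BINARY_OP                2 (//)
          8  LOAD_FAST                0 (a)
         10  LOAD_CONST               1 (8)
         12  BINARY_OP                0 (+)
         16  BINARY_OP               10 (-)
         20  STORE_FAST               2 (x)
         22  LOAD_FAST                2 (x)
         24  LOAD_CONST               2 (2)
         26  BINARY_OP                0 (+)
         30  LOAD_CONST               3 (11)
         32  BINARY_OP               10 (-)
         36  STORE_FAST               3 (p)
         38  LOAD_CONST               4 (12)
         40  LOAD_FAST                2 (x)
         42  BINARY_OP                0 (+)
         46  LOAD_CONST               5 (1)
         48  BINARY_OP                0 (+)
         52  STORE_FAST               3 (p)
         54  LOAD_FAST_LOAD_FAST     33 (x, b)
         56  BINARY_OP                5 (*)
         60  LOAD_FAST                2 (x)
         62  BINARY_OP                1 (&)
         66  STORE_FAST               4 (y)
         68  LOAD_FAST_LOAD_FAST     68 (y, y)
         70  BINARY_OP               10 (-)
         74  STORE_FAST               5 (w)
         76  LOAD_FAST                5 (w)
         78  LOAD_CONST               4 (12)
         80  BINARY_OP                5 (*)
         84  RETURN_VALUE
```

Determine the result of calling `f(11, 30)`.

LOAD_FAST_LOAD_FAST a,b → push 11,30. Stack: [11, 30]
BINARY_OP // → 11 // 30 = 0. Stack: [0]
LOAD_FAST a → push 11. Stack: [0, 11]
LOAD_CONST → push 8. Stack: [0, 11, 8]
BINARY_OP + → 11 + 8 = 19. Stack: [0, 19]
BINARY_OP - → 0 - 19 = -19. Stack: [-19]
STORE_FAST x → x=-19. Stack: []
LOAD_FAST x → push -19. Stack: [-19]
LOAD_CONST → push 2. Stack: [-19, 2]
BINARY_OP + → -19 + 2 = -17. Stack: [-17]
LOAD_CONST → push 11. Stack: [-17, 11]
BINARY_OP - → -17 - 11 = -28. Stack: [-28]
STORE_FAST p → p=-28. Stack: []
LOAD_CONST → push 12. Stack: [12]
LOAD_FAST x → push -19. Stack: [12, -19]
BINARY_OP + → 12 + -19 = -7. Stack: [-7]
LOAD_CONST → push 1. Stack: [-7, 1]
BINARY_OP + → -7 + 1 = -6. Stack: [-6]
STORE_FAST p → p=-6. Stack: []
LOAD_FAST_LOAD_FAST x,b → push -19,30. Stack: [-19, 30]
BINARY_OP * → -19 * 30 = -570. Stack: [-570]
LOAD_FAST x → push -19. Stack: [-570, -19]
BINARY_OP & → -570 & -19 = -572. Stack: [-572]
STORE_FAST y → y=-572. Stack: []
LOAD_FAST_LOAD_FAST y,y → push -572,-572. Stack: [-572, -572]
BINARY_OP - → -572 - -572 = 0. Stack: [0]
STORE_FAST w → w=0. Stack: []
LOAD_FAST w → push 0. Stack: [0]
LOAD_CONST → push 12. Stack: [0, 12]
BINARY_OP * → 0 * 12 = 0. Stack: [0]
RETURN_VALUE → return 0.

0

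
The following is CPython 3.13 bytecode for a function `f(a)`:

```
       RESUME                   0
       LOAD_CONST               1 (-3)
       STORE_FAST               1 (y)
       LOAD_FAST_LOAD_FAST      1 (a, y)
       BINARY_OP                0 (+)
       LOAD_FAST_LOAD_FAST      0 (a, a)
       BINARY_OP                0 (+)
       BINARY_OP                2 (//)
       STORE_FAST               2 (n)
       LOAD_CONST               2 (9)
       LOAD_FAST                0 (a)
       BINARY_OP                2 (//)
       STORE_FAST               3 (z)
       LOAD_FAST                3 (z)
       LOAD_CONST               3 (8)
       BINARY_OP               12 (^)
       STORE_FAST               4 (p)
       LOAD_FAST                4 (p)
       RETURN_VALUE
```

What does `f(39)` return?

LOAD_CONST → push -3. Stack: [-3]
STORE_FAST y → y=-3. Stack: []
LOAD_FAST_LOAD_FAST a,y → push 39,-3. Stack: [39, -3]
BINARY_OP + → 39 + -3 = 36. Stack: [36]
LOAD_FAST_LOAD_FAST a,a → push 39,39. Stack: [36, 39, 39]
BINARY_OP + → 39 + 39 = 78. Stack: [36, 78]
BINARY_OP // → 36 // 78 = 0. Stack: [0]
STORE_FAST n → n=0. Stack: []
LOAD_CONST → push 9. Stack: [9]
LOAD_FAST a → push 39. Stack: [9, 39]
BINARY_OP // → 9 // 39 = 0. Stack: [0]
STORE_FAST z → z=0. Stack: []
LOAD_FAST z → push 0. Stack: [0]
LOAD_CONST → push 8. Stack: [0, 8]
BINARY_OP ^ → 0 ^ 8 = 8. Stack: [8]
STORE_FAST p → p=8. Stack: []
LOAD_FAST p → push 8. Stack: [8]
RETURN_VALUE → return 8.

8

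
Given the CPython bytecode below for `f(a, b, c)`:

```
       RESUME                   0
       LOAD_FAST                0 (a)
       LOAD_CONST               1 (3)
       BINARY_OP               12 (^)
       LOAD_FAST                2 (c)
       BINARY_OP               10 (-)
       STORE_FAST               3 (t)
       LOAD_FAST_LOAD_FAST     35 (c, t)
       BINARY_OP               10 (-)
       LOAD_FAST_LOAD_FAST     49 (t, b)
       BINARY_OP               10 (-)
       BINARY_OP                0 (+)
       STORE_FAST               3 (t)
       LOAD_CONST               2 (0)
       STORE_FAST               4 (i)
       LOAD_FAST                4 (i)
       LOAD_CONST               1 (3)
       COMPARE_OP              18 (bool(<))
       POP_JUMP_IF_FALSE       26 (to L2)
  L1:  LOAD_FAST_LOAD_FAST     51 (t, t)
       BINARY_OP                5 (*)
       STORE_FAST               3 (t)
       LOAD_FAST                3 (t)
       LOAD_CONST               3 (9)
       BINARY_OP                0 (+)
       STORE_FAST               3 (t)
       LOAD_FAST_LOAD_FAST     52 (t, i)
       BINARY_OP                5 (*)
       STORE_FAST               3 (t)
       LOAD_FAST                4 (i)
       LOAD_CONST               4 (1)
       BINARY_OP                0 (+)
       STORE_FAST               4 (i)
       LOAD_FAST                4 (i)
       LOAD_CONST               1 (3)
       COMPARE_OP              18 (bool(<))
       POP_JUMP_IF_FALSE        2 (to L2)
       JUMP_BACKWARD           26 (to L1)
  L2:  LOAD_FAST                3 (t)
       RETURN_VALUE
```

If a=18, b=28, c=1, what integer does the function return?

180

LOAD_FAST a → push 18
LOAD_CONST → push 3
BINARY_OP ^ → 18 ^ 3 = 17
LOAD_FAST c → push 1
BINARY_OP - → 17 - 1 = 16
STORE_FAST t → t=16
LOAD_FAST_LOAD_FAST c,t → push 1,16
BINARY_OP - → 1 - 16 = -15
LOAD_FAST_LOAD_FAST t,b → push 16,28
BINARY_OP - → 16 - 28 = -12
BINARY_OP + → -15 + -12 = -27
STORE_FAST t → t=-27
LOAD_CONST → push 0
STORE_FAST i → i=0
LOAD_FAST i → push 0
LOAD_CONST → push 3
COMPARE_OP bool(<) → 0 vs 3 = True
POP_JUMP_IF_FALSE → pop True; no jump
LOAD_FAST_LOAD_FAST t,t → push -27,-27
BINARY_OP * → -27 * -27 = 729
STORE_FAST t → t=729
LOAD_FAST t → push 729
LOAD_CONST → push 9
BINARY_OP + → 729 + 9 = 738
STORE_FAST t → t=738
LOAD_FAST_LOAD_FAST t,i → push 738,0
BINARY_OP * → 738 * 0 = 0
STORE_FAST t → t=0
LOAD_FAST i → push 0
LOAD_CONST → push 1
BINARY_OP + → 0 + 1 = 1
STORE_FAST i → i=1
LOAD_FAST i → push 1
LOAD_CONST → push 3
COMPARE_OP bool(<) → 1 vs 3 = True
POP_JUMP_IF_FALSE → pop True; no jump
LOAD_FAST_LOAD_FAST t,t → push 0,0
BINARY_OP * → 0 * 0 = 0
STORE_FAST t → t=0
LOAD_FAST t → push 0
LOAD_CONST → push 9
BINARY_OP + → 0 + 9 = 9
STORE_FAST t → t=9
LOAD_FAST_LOAD_FAST t,i → push 9,1
BINARY_OP * → 9 * 1 = 9
STORE_FAST t → t=9
LOAD_FAST i → push 1
LOAD_CONST → push 1
BINARY_OP + → 1 + 1 = 2
STORE_FAST i → i=2
LOAD_FAST i → push 2
LOAD_CONST → push 3
COMPARE_OP bool(<) → 2 vs 3 = True
POP_JUMP_IF_FALSE → pop True; no jump
LOAD_FAST_LOAD_FAST t,t → push 9,9
BINARY_OP * → 9 * 9 = 81
STORE_FAST t → t=81
LOAD_FAST t → push 81
LOAD_CONST → push 9
BINARY_OP + → 81 + 9 = 90
STORE_FAST t → t=90
LOAD_FAST_LOAD_FAST t,i → push 90,2
BINARY_OP * → 90 * 2 = 180
STORE_FAST t → t=180
LOAD_FAST i → push 2
LOAD_CONST → push 1
BINARY_OP + → 2 + 1 = 3
STORE_FAST i → i=3
LOAD_FAST i → push 3
LOAD_CONST → push 3
COMPARE_OP bool(<) → 3 vs 3 = False
POP_JUMP_IF_FALSE → pop False; jump
LOAD_FAST t → push 180
RETURN_VALUE → return 180.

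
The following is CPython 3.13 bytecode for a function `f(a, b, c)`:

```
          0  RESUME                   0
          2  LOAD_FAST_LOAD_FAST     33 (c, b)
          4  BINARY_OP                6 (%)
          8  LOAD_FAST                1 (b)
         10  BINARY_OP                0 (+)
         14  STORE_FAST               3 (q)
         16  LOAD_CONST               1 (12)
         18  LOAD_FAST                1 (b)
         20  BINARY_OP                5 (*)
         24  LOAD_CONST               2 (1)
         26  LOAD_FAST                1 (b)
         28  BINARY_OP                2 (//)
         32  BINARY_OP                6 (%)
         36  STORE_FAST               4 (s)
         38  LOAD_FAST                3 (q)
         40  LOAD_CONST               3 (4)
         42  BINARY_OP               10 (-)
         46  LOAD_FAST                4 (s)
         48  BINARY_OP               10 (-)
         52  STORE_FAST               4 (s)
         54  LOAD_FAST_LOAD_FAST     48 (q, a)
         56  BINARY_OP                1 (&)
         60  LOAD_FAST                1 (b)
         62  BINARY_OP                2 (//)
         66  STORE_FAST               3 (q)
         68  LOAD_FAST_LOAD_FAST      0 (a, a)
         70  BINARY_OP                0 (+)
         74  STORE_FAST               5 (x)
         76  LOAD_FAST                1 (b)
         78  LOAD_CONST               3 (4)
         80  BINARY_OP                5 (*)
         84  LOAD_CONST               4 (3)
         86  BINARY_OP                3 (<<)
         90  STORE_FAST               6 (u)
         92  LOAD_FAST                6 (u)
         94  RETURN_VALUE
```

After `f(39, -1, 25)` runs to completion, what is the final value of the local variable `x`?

LOAD_FAST_LOAD_FAST c,b → push 25,-1. Stack: [25, -1]
BINARY_OP % → 25 % -1 = 0. Stack: [0]
LOAD_FAST b → push -1. Stack: [0, -1]
BINARY_OP + → 0 + -1 = -1. Stack: [-1]
STORE_FAST q → q=-1. Stack: []
LOAD_CONST → push 12. Stack: [12]
LOAD_FAST b → push -1. Stack: [12, -1]
BINARY_OP * → 12 * -1 = -12. Stack: [-12]
LOAD_CONST → push 1. Stack: [-12, 1]
LOAD_FAST b → push -1. Stack: [-12, 1, -1]
BINARY_OP // → 1 // -1 = -1. Stack: [-12, -1]
BINARY_OP % → -12 % -1 = 0. Stack: [0]
STORE_FAST s → s=0. Stack: []
LOAD_FAST q → push -1. Stack: [-1]
LOAD_CONST → push 4. Stack: [-1, 4]
BINARY_OP - → -1 - 4 = -5. Stack: [-5]
LOAD_FAST s → push 0. Stack: [-5, 0]
BINARY_OP - → -5 - 0 = -5. Stack: [-5]
STORE_FAST s → s=-5. Stack: []
LOAD_FAST_LOAD_FAST q,a → push -1,39. Stack: [-1, 39]
BINARY_OP & → -1 & 39 = 39. Stack: [39]
LOAD_FAST b → push -1. Stack: [39, -1]
BINARY_OP // → 39 // -1 = -39. Stack: [-39]
STORE_FAST q → q=-39. Stack: []
LOAD_FAST_LOAD_FAST a,a → push 39,39. Stack: [39, 39]
BINARY_OP + → 39 + 39 = 78. Stack: [78]
STORE_FAST x → x=78. Stack: []
LOAD_FAST b → push -1. Stack: [-1]
LOAD_CONST → push 4. Stack: [-1, 4]
BINARY_OP * → -1 * 4 = -4. Stack: [-4]
LOAD_CONST → push 3. Stack: [-4, 3]
BINARY_OP << → -4 << 3 = -32. Stack: [-32]
STORE_FAST u → u=-32. Stack: []
LOAD_FAST u → push -32. Stack: [-32]
RETURN_VALUE → return -32.

78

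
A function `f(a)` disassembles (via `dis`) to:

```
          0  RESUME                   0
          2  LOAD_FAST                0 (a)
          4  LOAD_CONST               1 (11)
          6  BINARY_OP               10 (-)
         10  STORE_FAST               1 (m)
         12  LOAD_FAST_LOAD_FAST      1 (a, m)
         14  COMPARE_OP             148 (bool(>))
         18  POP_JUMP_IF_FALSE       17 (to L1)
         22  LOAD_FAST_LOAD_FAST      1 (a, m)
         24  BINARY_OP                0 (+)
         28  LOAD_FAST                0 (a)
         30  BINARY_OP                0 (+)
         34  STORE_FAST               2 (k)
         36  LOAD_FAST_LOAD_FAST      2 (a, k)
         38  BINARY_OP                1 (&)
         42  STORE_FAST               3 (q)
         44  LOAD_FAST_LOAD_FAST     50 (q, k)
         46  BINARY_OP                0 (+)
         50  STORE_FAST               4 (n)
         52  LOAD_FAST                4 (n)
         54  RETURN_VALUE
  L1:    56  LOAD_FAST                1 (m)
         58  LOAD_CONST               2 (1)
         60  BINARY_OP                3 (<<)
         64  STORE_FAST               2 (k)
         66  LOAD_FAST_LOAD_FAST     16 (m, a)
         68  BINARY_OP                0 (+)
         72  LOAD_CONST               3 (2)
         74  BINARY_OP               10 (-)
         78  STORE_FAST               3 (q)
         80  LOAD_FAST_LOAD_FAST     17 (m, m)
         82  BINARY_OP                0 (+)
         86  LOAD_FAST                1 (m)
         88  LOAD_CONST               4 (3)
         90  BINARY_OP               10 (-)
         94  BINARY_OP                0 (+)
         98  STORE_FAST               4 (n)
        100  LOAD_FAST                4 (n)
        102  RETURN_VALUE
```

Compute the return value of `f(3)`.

LOAD_FAST a → push 3. Stack: [3]
LOAD_CONST → push 11. Stack: [3, 11]
BINARY_OP - → 3 - 11 = -8. Stack: [-8]
STORE_FAST m → m=-8. Stack: []
LOAD_FAST_LOAD_FAST a,m → push 3,-8. Stack: [3, -8]
COMPARE_OP bool(>) → 3 vs -8 = True. Stack: [True]
POP_JUMP_IF_FALSE → pop True; no jump. Stack: []
LOAD_FAST_LOAD_FAST a,m → push 3,-8. Stack: [3, -8]
BINARY_OP + → 3 + -8 = -5. Stack: [-5]
LOAD_FAST a → push 3. Stack: [-5, 3]
BINARY_OP + → -5 + 3 = -2. Stack: [-2]
STORE_FAST k → k=-2. Stack: []
LOAD_FAST_LOAD_FAST a,k → push 3,-2. Stack: [3, -2]
BINARY_OP & → 3 & -2 = 2. Stack: [2]
STORE_FAST q → q=2. Stack: []
LOAD_FAST_LOAD_FAST q,k → push 2,-2. Stack: [2, -2]
BINARY_OP + → 2 + -2 = 0. Stack: [0]
STORE_FAST n → n=0. Stack: []
LOAD_FAST n → push 0. Stack: [0]
RETURN_VALUE → return 0.

0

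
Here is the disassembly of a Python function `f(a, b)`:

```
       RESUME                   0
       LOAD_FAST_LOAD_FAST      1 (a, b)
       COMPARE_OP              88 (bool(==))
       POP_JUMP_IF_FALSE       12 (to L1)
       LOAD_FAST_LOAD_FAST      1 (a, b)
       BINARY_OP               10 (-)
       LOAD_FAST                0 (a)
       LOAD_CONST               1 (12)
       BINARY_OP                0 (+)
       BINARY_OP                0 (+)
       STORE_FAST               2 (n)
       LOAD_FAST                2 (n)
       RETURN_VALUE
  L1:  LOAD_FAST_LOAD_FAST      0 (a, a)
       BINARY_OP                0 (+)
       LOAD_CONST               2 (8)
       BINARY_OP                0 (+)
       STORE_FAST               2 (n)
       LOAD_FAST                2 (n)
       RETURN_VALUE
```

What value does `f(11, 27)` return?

LOAD_FAST_LOAD_FAST a,b → push 11,27. Stack: [11, 27]
COMPARE_OP bool(==) → 11 vs 27 = False. Stack: [False]
POP_JUMP_IF_FALSE → pop False; jump. Stack: []
LOAD_FAST_LOAD_FAST a,a → push 11,11. Stack: [11, 11]
BINARY_OP + → 11 + 11 = 22. Stack: [22]
LOAD_CONST → push 8. Stack: [22, 8]
BINARY_OP + → 22 + 8 = 30. Stack: [30]
STORE_FAST n → n=30. Stack: []
LOAD_FAST n → push 30. Stack: [30]
RETURN_VALUE → return 30.

30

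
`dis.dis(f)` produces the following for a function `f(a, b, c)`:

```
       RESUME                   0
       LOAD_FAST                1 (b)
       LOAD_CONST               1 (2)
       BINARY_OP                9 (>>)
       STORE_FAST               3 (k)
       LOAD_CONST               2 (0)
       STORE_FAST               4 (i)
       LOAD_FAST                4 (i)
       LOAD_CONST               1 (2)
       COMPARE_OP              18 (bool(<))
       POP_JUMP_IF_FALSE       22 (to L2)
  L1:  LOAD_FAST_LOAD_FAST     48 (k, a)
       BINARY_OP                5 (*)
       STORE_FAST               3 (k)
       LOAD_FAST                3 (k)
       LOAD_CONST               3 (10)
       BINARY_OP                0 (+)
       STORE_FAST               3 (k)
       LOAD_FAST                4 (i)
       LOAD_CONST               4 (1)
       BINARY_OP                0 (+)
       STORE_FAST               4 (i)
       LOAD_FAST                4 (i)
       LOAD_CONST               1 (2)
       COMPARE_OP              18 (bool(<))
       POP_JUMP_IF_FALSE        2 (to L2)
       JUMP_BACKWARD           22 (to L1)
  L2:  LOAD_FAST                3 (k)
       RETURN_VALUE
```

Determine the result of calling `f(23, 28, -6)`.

LOAD_FAST b → push 28. Stack: [28]
LOAD_CONST → push 2. Stack: [28, 2]
BINARY_OP >> → 28 >> 2 = 7. Stack: [7]
STORE_FAST k → k=7. Stack: []
LOAD_CONST → push 0. Stack: [0]
STORE_FAST i → i=0. Stack: []
LOAD_FAST i → push 0. Stack: [0]
LOAD_CONST → push 2. Stack: [0, 2]
COMPARE_OP bool(<) → 0 vs 2 = True. Stack: [True]
POP_JUMP_IF_FALSE → pop True; no jump. Stack: []
LOAD_FAST_LOAD_FAST k,a → push 7,23. Stack: [7, 23]
BINARY_OP * → 7 * 23 = 161. Stack: [161]
STORE_FAST k → k=161. Stack: []
LOAD_FAST k → push 161. Stack: [161]
LOAD_CONST → push 10. Stack: [161, 10]
BINARY_OP + → 161 + 10 = 171. Stack: [171]
STORE_FAST k → k=171. Stack: []
LOAD_FAST i → push 0. Stack: [0]
LOAD_CONST → push 1. Stack: [0, 1]
BINARY_OP + → 0 + 1 = 1. Stack: [1]
STORE_FAST i → i=1. Stack: []
LOAD_FAST i → push 1. Stack: [1]
LOAD_CONST → push 2. Stack: [1, 2]
COMPARE_OP bool(<) → 1 vs 2 = True. Stack: [True]
POP_JUMP_IF_FALSE → pop True; no jump. Stack: []
LOAD_FAST_LOAD_FAST k,a → push 171,23. Stack: [171, 23]
BINARY_OP * → 171 * 23 = 3933. Stack: [3933]
STORE_FAST k → k=3933. Stack: []
LOAD_FAST k → push 3933. Stack: [3933]
LOAD_CONST → push 10. Stack: [3933, 10]
BINARY_OP + → 3933 + 10 = 3943. Stack: [3943]
STORE_FAST k → k=3943. Stack: []
LOAD_FAST i → push 1. Stack: [1]
LOAD_CONST → push 1. Stack: [1, 1]
BINARY_OP + → 1 + 1 = 2. Stack: [2]
STORE_FAST i → i=2. Stack: []
LOAD_FAST i → push 2. Stack: [2]
LOAD_CONST → push 2. Stack: [2, 2]
COMPARE_OP bool(<) → 2 vs 2 = False. Stack: [False]
POP_JUMP_IF_FALSE → pop False; jump. Stack: []
LOAD_FAST k → push 3943. Stack: [3943]
RETURN_VALUE → return 3943.

3943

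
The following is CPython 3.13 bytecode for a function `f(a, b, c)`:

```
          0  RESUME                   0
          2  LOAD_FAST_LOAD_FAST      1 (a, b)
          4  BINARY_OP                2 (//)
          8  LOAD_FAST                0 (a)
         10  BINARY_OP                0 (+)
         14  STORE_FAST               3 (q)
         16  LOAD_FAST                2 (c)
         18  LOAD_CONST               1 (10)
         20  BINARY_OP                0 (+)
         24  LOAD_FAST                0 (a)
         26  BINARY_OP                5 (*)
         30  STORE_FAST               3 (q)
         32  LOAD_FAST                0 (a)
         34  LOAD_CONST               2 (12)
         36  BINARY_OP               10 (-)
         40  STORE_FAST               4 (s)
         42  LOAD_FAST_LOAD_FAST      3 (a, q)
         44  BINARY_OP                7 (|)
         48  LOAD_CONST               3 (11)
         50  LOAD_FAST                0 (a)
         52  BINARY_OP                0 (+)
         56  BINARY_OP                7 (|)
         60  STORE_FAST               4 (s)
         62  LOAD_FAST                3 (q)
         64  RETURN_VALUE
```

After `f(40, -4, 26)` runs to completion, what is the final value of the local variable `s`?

1467

LOAD_FAST_LOAD_FAST a,b → push 40,-4. Stack: [40, -4]
BINARY_OP // → 40 // -4 = -10. Stack: [-10]
LOAD_FAST a → push 40. Stack: [-10, 40]
BINARY_OP + → -10 + 40 = 30. Stack: [30]
STORE_FAST q → q=30. Stack: []
LOAD_FAST c → push 26. Stack: [26]
LOAD_CONST → push 10. Stack: [26, 10]
BINARY_OP + → 26 + 10 = 36. Stack: [36]
LOAD_FAST a → push 40. Stack: [36, 40]
BINARY_OP * → 36 * 40 = 1440. Stack: [1440]
STORE_FAST q → q=1440. Stack: []
LOAD_FAST a → push 40. Stack: [40]
LOAD_CONST → push 12. Stack: [40, 12]
BINARY_OP - → 40 - 12 = 28. Stack: [28]
STORE_FAST s → s=28. Stack: []
LOAD_FAST_LOAD_FAST a,q → push 40,1440. Stack: [40, 1440]
BINARY_OP | → 40 | 1440 = 1448. Stack: [1448]
LOAD_CONST → push 11. Stack: [1448, 11]
LOAD_FAST a → push 40. Stack: [1448, 11, 40]
BINARY_OP + → 11 + 40 = 51. Stack: [1448, 51]
BINARY_OP | → 1448 | 51 = 1467. Stack: [1467]
STORE_FAST s → s=1467. Stack: []
LOAD_FAST q → push 1440. Stack: [1440]
RETURN_VALUE → return 1440.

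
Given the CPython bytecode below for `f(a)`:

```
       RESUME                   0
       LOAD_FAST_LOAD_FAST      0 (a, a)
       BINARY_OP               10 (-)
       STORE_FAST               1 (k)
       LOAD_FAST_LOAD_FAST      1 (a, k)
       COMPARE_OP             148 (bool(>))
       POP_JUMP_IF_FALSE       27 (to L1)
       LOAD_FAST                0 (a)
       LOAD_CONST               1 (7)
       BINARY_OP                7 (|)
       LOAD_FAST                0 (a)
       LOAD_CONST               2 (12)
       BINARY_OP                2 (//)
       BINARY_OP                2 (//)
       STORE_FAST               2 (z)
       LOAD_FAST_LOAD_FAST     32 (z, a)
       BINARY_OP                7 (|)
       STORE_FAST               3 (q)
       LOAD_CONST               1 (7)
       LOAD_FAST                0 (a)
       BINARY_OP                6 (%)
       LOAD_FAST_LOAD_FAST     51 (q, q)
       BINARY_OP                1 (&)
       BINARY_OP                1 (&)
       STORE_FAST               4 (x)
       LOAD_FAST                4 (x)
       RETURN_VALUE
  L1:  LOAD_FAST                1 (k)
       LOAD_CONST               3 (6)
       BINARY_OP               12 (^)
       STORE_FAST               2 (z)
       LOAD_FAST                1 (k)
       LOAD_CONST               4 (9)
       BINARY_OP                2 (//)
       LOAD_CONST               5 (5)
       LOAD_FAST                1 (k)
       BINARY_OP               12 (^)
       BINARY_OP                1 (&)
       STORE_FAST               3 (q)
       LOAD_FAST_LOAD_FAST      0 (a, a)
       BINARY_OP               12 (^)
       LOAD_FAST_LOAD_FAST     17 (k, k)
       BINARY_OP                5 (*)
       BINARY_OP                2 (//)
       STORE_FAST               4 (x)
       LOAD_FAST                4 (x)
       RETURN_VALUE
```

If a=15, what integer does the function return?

7

LOAD_FAST_LOAD_FAST a,a → push 15,15. Stack: [15, 15]
BINARY_OP - → 15 - 15 = 0. Stack: [0]
STORE_FAST k → k=0. Stack: []
LOAD_FAST_LOAD_FAST a,k → push 15,0. Stack: [15, 0]
COMPARE_OP bool(>) → 15 vs 0 = True. Stack: [True]
POP_JUMP_IF_FALSE → pop True; no jump. Stack: []
LOAD_FAST a → push 15. Stack: [15]
LOAD_CONST → push 7. Stack: [15, 7]
BINARY_OP | → 15 | 7 = 15. Stack: [15]
LOAD_FAST a → push 15. Stack: [15, 15]
LOAD_CONST → push 12. Stack: [15, 15, 12]
BINARY_OP // → 15 // 12 = 1. Stack: [15, 1]
BINARY_OP // → 15 // 1 = 15. Stack: [15]
STORE_FAST z → z=15. Stack: []
LOAD_FAST_LOAD_FAST z,a → push 15,15. Stack: [15, 15]
BINARY_OP | → 15 | 15 = 15. Stack: [15]
STORE_FAST q → q=15. Stack: []
LOAD_CONST → push 7. Stack: [7]
LOAD_FAST a → push 15. Stack: [7, 15]
BINARY_OP % → 7 % 15 = 7. Stack: [7]
LOAD_FAST_LOAD_FAST q,q → push 15,15. Stack: [7, 15, 15]
BINARY_OP & → 15 & 15 = 15. Stack: [7, 15]
BINARY_OP & → 7 & 15 = 7. Stack: [7]
STORE_FAST x → x=7. Stack: []
LOAD_FAST x → push 7. Stack: [7]
RETURN_VALUE → return 7.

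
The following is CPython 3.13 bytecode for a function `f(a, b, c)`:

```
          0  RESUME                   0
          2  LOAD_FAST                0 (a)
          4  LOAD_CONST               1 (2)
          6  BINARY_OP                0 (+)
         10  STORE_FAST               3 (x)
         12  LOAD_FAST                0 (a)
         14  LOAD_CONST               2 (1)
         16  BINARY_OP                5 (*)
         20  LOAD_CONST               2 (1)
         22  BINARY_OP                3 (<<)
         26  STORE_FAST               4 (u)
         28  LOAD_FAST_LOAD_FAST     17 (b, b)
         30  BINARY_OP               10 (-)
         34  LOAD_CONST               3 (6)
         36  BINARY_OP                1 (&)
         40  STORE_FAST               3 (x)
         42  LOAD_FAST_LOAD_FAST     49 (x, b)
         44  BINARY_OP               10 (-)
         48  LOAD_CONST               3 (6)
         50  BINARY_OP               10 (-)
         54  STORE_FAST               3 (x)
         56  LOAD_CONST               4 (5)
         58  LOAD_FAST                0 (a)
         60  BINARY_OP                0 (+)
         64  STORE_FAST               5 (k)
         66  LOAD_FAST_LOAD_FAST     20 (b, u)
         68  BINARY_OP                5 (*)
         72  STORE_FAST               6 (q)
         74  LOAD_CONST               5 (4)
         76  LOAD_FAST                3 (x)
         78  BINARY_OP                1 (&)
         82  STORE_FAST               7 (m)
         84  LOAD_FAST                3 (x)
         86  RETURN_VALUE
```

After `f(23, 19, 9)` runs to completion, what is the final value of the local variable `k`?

28

LOAD_FAST a → push 23. Stack: [23]
LOAD_CONST → push 2. Stack: [23, 2]
BINARY_OP + → 23 + 2 = 25. Stack: [25]
STORE_FAST x → x=25. Stack: []
LOAD_FAST a → push 23. Stack: [23]
LOAD_CONST → push 1. Stack: [23, 1]
BINARY_OP * → 23 * 1 = 23. Stack: [23]
LOAD_CONST → push 1. Stack: [23, 1]
BINARY_OP << → 23 << 1 = 46. Stack: [46]
STORE_FAST u → u=46. Stack: []
LOAD_FAST_LOAD_FAST b,b → push 19,19. Stack: [19, 19]
BINARY_OP - → 19 - 19 = 0. Stack: [0]
LOAD_CONST → push 6. Stack: [0, 6]
BINARY_OP & → 0 & 6 = 0. Stack: [0]
STORE_FAST x → x=0. Stack: []
LOAD_FAST_LOAD_FAST x,b → push 0,19. Stack: [0, 19]
BINARY_OP - → 0 - 19 = -19. Stack: [-19]
LOAD_CONST → push 6. Stack: [-19, 6]
BINARY_OP - → -19 - 6 = -25. Stack: [-25]
STORE_FAST x → x=-25. Stack: []
LOAD_CONST → push 5. Stack: [5]
LOAD_FAST a → push 23. Stack: [5, 23]
BINARY_OP + → 5 + 23 = 28. Stack: [28]
STORE_FAST k → k=28. Stack: []
LOAD_FAST_LOAD_FAST b,u → push 19,46. Stack: [19, 46]
BINARY_OP * → 19 * 46 = 874. Stack: [874]
STORE_FAST q → q=874. Stack: []
LOAD_CONST → push 4. Stack: [4]
LOAD_FAST x → push -25. Stack: [4, -25]
BINARY_OP & → 4 & -25 = 4. Stack: [4]
STORE_FAST m → m=4. Stack: []
LOAD_FAST x → push -25. Stack: [-25]
RETURN_VALUE → return -25.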